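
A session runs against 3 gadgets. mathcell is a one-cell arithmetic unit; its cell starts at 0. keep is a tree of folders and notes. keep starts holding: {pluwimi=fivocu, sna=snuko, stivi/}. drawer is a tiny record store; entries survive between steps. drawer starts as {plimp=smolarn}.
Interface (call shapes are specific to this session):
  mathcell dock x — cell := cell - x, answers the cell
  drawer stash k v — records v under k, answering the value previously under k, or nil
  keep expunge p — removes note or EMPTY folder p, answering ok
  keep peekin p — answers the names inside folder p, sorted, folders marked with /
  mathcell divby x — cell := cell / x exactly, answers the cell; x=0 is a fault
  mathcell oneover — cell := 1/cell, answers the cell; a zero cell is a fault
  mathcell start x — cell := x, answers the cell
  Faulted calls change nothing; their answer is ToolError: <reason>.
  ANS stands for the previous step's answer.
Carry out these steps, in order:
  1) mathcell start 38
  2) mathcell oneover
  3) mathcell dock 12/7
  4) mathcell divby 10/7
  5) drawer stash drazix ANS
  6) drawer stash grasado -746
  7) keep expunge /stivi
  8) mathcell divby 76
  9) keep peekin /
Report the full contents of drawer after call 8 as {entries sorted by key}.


Answer: {drazix=-449/380, grasado=-746, plimp=smolarn}

Derivation:
Step: mathcell start[x→38]
Result: 38
Step: mathcell oneover[]
Result: 1/38
Step: mathcell dock[x→12/7]
Result: -449/266
Step: mathcell divby[x→10/7]
Result: -449/380
Step: drawer stash[k→drazix; v→ANS]
Result: nil
Step: drawer stash[k→grasado; v→-746]
Result: nil
Step: keep expunge[p→/stivi]
Result: ok
Step: mathcell divby[x→76]
Result: -449/28880
Step: keep peekin[p→/]
Result: [pluwimi, sna]


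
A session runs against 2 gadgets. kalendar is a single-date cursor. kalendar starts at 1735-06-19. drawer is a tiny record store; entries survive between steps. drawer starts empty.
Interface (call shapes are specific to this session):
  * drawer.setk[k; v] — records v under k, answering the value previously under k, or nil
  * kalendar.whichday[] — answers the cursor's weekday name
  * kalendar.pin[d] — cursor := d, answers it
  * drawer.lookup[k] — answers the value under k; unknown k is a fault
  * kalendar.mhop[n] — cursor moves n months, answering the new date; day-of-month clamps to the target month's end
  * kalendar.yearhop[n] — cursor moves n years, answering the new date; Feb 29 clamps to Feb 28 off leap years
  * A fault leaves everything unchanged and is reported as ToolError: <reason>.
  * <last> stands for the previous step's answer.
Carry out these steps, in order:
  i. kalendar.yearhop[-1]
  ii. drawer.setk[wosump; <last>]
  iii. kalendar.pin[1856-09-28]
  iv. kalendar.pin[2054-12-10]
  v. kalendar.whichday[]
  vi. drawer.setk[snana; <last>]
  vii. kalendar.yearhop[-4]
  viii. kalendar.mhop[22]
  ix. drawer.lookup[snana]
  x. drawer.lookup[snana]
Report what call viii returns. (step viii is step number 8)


Invoking kalendar.yearhop with n='-1': 1734-06-19.
Then drawer.setk with k='wosump', v='<last>', → nil.
Now I run kalendar.pin with d='1856-09-28', giving 1856-09-28.
Then kalendar.pin with d='2054-12-10', and get 2054-12-10.
Calling kalendar.whichday(), — result: Thursday.
Invoking drawer.setk with k='snana', v='<last>', and get nil.
Calling kalendar.yearhop with n='-4', which returns 2050-12-10.
Using kalendar.mhop with n='22', — result: 2052-10-10.
I run drawer.lookup with k='snana', giving Thursday.
I use drawer.lookup with k='snana', → Thursday.

Answer: 2052-10-10


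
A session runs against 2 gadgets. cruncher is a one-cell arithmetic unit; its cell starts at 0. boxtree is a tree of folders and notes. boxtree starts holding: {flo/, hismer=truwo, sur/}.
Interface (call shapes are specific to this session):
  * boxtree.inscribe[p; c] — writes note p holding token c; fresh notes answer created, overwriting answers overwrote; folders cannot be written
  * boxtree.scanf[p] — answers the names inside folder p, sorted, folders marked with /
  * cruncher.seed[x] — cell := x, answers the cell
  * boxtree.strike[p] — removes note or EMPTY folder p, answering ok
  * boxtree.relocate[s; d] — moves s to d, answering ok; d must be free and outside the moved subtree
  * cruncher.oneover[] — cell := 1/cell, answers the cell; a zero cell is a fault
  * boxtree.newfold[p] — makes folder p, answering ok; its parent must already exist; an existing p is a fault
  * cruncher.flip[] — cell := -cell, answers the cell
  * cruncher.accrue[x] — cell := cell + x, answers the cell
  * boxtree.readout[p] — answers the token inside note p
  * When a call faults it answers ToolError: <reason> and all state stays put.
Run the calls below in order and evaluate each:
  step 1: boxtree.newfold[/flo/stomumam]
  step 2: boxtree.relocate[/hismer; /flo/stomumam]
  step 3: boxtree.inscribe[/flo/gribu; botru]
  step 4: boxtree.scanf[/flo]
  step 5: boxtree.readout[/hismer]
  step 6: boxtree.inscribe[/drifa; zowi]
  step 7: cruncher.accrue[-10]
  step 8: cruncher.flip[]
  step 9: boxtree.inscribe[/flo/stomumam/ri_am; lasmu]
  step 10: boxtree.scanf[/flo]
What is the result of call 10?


Answer: [gribu, stomumam/]

Derivation:
~$ boxtree.newfold p→/flo/stomumam
  ok
~$ boxtree.relocate s→/hismer d→/flo/stomumam
  ToolError: exists
~$ boxtree.inscribe p→/flo/gribu c→botru
  created
~$ boxtree.scanf p→/flo
  [gribu, stomumam/]
~$ boxtree.readout p→/hismer
  truwo
~$ boxtree.inscribe p→/drifa c→zowi
  created
~$ cruncher.accrue x→-10
  -10
~$ cruncher.flip
  10
~$ boxtree.inscribe p→/flo/stomumam/ri_am c→lasmu
  created
~$ boxtree.scanf p→/flo
  [gribu, stomumam/]


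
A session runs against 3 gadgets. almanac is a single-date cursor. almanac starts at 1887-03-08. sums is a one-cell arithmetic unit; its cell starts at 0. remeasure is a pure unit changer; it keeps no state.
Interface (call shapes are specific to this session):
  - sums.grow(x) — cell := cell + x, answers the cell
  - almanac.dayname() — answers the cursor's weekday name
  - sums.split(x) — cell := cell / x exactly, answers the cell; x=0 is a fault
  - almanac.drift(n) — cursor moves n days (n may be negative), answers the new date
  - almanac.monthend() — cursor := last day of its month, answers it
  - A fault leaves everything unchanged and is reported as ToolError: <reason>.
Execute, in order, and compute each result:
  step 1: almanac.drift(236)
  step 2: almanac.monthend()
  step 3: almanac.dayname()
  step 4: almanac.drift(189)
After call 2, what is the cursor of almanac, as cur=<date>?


> almanac.drift n='236'
[out] 1887-10-30
> almanac.monthend
[out] 1887-10-31
> almanac.dayname
[out] Monday
> almanac.drift n='189'
[out] 1888-05-07

Answer: cur=1887-10-31


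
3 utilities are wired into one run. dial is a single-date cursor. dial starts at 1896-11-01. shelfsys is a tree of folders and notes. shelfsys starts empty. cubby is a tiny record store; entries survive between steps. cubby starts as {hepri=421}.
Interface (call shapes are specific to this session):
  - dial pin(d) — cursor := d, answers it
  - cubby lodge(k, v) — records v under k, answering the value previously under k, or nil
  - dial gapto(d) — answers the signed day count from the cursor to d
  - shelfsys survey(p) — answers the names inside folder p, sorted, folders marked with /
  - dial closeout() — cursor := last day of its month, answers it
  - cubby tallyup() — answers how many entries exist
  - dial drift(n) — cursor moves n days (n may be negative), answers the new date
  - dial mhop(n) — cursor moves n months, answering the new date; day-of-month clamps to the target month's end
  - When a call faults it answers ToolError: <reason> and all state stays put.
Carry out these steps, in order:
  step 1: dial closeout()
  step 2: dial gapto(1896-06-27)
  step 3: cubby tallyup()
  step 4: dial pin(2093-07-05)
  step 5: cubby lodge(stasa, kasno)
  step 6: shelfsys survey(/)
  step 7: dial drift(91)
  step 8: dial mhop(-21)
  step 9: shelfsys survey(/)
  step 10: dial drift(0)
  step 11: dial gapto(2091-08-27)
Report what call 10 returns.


Answer: 2092-01-04

Derivation:
CALL dial closeout[]
RET  1896-11-30
CALL dial gapto[d: 1896-06-27]
RET  -156
CALL cubby tallyup[]
RET  1
CALL dial pin[d: 2093-07-05]
RET  2093-07-05
CALL cubby lodge[k: stasa; v: kasno]
RET  nil
CALL shelfsys survey[p: /]
RET  []
CALL dial drift[n: 91]
RET  2093-10-04
CALL dial mhop[n: -21]
RET  2092-01-04
CALL shelfsys survey[p: /]
RET  []
CALL dial drift[n: 0]
RET  2092-01-04
CALL dial gapto[d: 2091-08-27]
RET  -130


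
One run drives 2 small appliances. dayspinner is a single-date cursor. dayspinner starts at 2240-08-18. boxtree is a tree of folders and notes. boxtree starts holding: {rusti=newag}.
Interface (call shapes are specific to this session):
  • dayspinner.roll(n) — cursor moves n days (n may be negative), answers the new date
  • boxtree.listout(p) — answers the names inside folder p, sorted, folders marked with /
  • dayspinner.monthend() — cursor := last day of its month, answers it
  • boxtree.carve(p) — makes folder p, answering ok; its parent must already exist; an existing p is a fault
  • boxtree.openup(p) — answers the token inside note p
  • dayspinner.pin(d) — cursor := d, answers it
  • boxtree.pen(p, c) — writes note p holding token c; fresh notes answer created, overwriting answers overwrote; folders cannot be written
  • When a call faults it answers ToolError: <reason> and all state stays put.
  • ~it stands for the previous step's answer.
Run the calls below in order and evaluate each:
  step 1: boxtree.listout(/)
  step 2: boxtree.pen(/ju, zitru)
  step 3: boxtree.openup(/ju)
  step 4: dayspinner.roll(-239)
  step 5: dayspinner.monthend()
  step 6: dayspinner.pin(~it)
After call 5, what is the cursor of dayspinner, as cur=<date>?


Answer: cur=2239-12-31

Derivation:
>>> boxtree.listout p→/
  [rusti]
>>> boxtree.pen p→/ju c→zitru
  created
>>> boxtree.openup p→/ju
  zitru
>>> dayspinner.roll n→-239
  2239-12-23
>>> dayspinner.monthend
  2239-12-31
>>> dayspinner.pin d→~it
  2239-12-31


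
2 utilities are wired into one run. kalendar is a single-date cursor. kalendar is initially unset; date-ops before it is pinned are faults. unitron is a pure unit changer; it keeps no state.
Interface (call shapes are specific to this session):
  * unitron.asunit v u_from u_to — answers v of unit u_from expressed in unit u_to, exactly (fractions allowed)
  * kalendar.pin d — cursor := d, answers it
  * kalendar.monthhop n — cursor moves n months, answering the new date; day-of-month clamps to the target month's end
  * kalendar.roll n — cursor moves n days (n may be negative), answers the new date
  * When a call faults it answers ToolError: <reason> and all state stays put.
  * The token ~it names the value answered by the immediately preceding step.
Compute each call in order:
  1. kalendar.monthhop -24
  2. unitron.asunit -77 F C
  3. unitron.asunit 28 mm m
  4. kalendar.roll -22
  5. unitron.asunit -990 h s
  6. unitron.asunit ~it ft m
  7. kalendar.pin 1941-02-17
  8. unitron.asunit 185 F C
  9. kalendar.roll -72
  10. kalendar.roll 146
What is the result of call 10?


Answer: 1941-05-02

Derivation:
·→ kalendar.monthhop(n=-24)
·← ToolError: no date set
·→ unitron.asunit(v=-77, u_from=F, u_to=C)
·← -545/9
·→ unitron.asunit(v=28, u_from=mm, u_to=m)
·← 7/250
·→ kalendar.roll(n=-22)
·← ToolError: no date set
·→ unitron.asunit(v=-990, u_from=h, u_to=s)
·← -3564000
·→ unitron.asunit(v=~it, u_from=ft, u_to=m)
·← -5431536/5
·→ kalendar.pin(d=1941-02-17)
·← 1941-02-17
·→ unitron.asunit(v=185, u_from=F, u_to=C)
·← 85
·→ kalendar.roll(n=-72)
·← 1940-12-07
·→ kalendar.roll(n=146)
·← 1941-05-02


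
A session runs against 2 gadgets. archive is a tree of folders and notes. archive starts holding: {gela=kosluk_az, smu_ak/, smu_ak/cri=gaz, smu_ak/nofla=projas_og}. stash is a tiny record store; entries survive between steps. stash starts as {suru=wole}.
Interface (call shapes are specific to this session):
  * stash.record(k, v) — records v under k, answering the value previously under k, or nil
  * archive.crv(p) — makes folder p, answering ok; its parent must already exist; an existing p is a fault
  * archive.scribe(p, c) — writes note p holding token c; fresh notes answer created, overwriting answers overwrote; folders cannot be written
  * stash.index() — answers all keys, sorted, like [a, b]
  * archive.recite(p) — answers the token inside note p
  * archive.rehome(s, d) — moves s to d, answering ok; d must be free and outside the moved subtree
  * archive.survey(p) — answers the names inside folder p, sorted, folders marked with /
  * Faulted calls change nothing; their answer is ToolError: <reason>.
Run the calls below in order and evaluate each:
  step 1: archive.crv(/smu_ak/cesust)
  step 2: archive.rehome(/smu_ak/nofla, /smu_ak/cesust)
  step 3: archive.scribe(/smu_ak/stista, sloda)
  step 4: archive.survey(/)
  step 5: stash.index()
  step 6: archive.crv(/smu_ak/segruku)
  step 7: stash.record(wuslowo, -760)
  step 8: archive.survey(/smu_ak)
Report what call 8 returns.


Answer: [cesust/, cri, nofla, segruku/, stista]

Derivation:
Step: archive.crv[p: /smu_ak/cesust]
Result: ok
Step: archive.rehome[s: /smu_ak/nofla; d: /smu_ak/cesust]
Result: ToolError: exists
Step: archive.scribe[p: /smu_ak/stista; c: sloda]
Result: created
Step: archive.survey[p: /]
Result: [gela, smu_ak/]
Step: stash.index[]
Result: [suru]
Step: archive.crv[p: /smu_ak/segruku]
Result: ok
Step: stash.record[k: wuslowo; v: -760]
Result: nil
Step: archive.survey[p: /smu_ak]
Result: [cesust/, cri, nofla, segruku/, stista]


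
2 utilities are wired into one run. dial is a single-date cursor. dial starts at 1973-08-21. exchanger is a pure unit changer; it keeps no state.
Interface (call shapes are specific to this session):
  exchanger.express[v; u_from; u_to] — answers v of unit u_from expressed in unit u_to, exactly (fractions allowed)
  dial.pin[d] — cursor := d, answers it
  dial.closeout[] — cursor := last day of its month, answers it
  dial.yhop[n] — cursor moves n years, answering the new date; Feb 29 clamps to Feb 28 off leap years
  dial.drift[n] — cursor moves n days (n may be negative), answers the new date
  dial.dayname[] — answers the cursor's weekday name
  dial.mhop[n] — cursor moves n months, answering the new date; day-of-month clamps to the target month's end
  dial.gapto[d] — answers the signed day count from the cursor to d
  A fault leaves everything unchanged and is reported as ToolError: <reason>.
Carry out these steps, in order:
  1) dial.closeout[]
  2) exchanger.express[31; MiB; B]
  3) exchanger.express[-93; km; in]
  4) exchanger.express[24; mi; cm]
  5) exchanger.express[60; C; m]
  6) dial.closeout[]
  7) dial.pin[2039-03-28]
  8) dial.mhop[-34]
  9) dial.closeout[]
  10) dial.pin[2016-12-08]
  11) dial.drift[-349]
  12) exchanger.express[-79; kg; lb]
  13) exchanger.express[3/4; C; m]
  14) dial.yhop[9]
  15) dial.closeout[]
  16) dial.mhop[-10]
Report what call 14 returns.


Answer: 2024-12-25

Derivation:
Do: closeout[]
See: 1973-08-31
Do: express[31; MiB; B]
See: 32505856
Do: express[-93; km; in]
See: -465000000/127
Do: express[24; mi; cm]
See: 19312128/5
Do: express[60; C; m]
See: ToolError: incompatible units
Do: closeout[]
See: 1973-08-31
Do: pin[2039-03-28]
See: 2039-03-28
Do: mhop[-34]
See: 2036-05-28
Do: closeout[]
See: 2036-05-31
Do: pin[2016-12-08]
See: 2016-12-08
Do: drift[-349]
See: 2015-12-25
Do: express[-79; kg; lb]
See: -7900000000/45359237
Do: express[3/4; C; m]
See: ToolError: incompatible units
Do: yhop[9]
See: 2024-12-25
Do: closeout[]
See: 2024-12-31
Do: mhop[-10]
See: 2024-02-29


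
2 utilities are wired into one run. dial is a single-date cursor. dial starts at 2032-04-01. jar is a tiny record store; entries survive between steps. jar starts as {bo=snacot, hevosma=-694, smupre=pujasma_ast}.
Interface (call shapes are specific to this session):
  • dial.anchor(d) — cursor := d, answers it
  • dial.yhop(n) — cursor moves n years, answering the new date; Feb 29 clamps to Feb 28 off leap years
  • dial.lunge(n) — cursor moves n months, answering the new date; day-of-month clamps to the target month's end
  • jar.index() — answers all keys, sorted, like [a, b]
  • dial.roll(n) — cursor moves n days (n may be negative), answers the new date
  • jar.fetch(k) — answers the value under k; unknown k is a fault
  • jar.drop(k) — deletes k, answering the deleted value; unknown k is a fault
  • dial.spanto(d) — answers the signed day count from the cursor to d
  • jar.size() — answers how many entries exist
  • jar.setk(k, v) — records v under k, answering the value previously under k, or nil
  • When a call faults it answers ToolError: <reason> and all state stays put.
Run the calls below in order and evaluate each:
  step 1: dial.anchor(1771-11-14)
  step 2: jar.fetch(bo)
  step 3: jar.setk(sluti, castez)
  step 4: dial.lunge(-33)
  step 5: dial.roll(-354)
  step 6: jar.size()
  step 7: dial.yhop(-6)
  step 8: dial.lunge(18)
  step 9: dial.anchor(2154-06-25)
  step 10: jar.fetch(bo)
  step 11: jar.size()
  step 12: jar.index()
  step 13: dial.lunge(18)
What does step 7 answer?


Answer: 1762-02-26

Derivation:
I try dial.anchor using d: 1771-11-14, — result: 1771-11-14.
Invoking jar.fetch using k: bo, which returns snacot.
Calling jar.setk using k: sluti, v: castez, which returns nil.
I run dial.lunge using n: -33, → 1769-02-14.
Calling dial.roll using n: -354, and observe 1768-02-26.
I run jar.size(), giving 4.
I use dial.yhop using n: -6, and observe 1762-02-26.
I try dial.lunge using n: 18, and observe 1763-08-26.
I run dial.anchor using d: 2154-06-25, yielding 2154-06-25.
I run jar.fetch using k: bo, yielding snacot.
Using jar.size, and see 4.
I try jar.index(), yielding [bo, hevosma, sluti, smupre].
Then dial.lunge using n: 18: 2155-12-25.


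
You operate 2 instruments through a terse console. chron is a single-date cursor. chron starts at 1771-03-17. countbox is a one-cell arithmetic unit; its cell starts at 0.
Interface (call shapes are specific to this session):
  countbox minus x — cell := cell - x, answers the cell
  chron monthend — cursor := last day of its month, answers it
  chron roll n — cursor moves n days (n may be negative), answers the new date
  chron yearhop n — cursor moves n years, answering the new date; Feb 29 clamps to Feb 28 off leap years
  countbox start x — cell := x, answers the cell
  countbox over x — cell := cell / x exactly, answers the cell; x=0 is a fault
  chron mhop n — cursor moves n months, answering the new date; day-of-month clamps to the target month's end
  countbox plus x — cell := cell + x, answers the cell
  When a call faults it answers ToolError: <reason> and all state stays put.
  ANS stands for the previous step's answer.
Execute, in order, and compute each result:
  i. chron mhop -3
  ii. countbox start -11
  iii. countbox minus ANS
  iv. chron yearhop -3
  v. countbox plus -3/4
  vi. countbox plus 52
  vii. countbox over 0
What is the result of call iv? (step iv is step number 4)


Answer: 1767-12-17

Derivation:
-- 1. chron mhop(-3) => 1770-12-17
-- 2. countbox start(-11) => -11
-- 3. countbox minus(ANS) => 0
-- 4. chron yearhop(-3) => 1767-12-17
-- 5. countbox plus(-3/4) => -3/4
-- 6. countbox plus(52) => 205/4
-- 7. countbox over(0) => ToolError: division by zero


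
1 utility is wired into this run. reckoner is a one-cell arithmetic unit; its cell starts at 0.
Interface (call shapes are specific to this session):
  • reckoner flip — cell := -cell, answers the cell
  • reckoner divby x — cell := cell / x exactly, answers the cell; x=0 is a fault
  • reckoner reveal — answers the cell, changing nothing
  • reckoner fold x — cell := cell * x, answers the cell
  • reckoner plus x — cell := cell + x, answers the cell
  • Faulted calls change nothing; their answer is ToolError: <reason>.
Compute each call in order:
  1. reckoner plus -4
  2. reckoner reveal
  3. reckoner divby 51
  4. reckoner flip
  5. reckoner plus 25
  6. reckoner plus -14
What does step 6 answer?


Answer: 565/51

Derivation:
;; reckoner plus(x='-4') : -4
;; reckoner reveal() : -4
;; reckoner divby(x='51') : -4/51
;; reckoner flip() : 4/51
;; reckoner plus(x='25') : 1279/51
;; reckoner plus(x='-14') : 565/51


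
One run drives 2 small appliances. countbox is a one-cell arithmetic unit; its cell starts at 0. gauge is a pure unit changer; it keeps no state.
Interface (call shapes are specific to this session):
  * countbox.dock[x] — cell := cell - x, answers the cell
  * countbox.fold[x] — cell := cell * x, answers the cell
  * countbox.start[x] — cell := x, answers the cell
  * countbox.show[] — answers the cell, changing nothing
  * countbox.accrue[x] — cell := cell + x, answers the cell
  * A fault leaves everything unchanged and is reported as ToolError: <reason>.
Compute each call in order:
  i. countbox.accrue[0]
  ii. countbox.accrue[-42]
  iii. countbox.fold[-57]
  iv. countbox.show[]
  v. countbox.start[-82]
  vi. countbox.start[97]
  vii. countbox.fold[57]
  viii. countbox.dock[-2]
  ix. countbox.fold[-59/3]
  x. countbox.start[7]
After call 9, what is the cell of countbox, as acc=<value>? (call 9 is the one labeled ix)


Answer: acc=-326329/3

Derivation:
>> countbox.accrue(x→0)
<< 0
>> countbox.accrue(x→-42)
<< -42
>> countbox.fold(x→-57)
<< 2394
>> countbox.show()
<< 2394
>> countbox.start(x→-82)
<< -82
>> countbox.start(x→97)
<< 97
>> countbox.fold(x→57)
<< 5529
>> countbox.dock(x→-2)
<< 5531
>> countbox.fold(x→-59/3)
<< -326329/3
>> countbox.start(x→7)
<< 7


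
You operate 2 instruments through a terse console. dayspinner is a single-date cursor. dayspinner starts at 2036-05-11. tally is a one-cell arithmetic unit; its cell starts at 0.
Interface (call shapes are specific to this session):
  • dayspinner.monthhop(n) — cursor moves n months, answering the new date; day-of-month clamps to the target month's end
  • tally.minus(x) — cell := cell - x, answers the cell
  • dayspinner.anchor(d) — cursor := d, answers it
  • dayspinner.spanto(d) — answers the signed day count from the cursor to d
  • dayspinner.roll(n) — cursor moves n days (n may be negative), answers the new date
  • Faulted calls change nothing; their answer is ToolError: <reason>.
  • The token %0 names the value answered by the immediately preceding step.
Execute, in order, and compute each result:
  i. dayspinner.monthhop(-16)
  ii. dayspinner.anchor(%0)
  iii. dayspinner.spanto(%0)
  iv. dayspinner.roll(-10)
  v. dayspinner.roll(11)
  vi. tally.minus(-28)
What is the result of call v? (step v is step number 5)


Step: monthhop[-16]
Result: 2035-01-11
Step: anchor[%0]
Result: 2035-01-11
Step: spanto[%0]
Result: 0
Step: roll[-10]
Result: 2035-01-01
Step: roll[11]
Result: 2035-01-12
Step: minus[-28]
Result: 28

Answer: 2035-01-12


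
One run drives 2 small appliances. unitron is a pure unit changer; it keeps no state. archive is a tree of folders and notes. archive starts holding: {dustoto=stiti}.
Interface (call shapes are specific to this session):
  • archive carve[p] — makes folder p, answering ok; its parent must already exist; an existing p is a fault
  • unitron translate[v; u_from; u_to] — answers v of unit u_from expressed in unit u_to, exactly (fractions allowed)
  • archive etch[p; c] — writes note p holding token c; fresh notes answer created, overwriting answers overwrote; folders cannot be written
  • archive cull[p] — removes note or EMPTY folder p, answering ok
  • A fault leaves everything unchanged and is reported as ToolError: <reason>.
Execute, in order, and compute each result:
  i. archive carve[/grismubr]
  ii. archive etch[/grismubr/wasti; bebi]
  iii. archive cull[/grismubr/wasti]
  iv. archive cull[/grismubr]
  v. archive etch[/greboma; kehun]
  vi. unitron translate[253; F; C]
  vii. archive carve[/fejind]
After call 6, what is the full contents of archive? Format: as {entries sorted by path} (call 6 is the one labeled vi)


% archive carve /grismubr
[out] ok
% archive etch /grismubr/wasti bebi
[out] created
% archive cull /grismubr/wasti
[out] ok
% archive cull /grismubr
[out] ok
% archive etch /greboma kehun
[out] created
% unitron translate 253 F C
[out] 1105/9
% archive carve /fejind
[out] ok

Answer: {dustoto=stiti, greboma=kehun}


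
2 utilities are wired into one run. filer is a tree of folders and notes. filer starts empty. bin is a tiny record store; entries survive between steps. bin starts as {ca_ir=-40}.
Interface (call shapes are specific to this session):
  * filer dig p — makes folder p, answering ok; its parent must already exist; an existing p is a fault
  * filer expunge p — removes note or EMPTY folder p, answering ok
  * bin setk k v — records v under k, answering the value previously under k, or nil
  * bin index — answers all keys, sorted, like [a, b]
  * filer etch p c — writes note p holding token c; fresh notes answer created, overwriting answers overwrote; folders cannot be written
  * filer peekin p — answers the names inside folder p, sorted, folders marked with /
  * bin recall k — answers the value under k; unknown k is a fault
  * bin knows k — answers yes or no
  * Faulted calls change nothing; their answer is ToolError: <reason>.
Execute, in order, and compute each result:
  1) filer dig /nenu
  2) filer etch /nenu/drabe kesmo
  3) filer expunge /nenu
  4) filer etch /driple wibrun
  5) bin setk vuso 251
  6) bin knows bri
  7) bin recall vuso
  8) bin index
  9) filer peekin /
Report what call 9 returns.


-> filer dig(p=/nenu)
<- ok
-> filer etch(p=/nenu/drabe, c=kesmo)
<- created
-> filer expunge(p=/nenu)
<- ToolError: not empty
-> filer etch(p=/driple, c=wibrun)
<- created
-> bin setk(k=vuso, v=251)
<- nil
-> bin knows(k=bri)
<- no
-> bin recall(k=vuso)
<- 251
-> bin index()
<- [ca_ir, vuso]
-> filer peekin(p=/)
<- [driple, nenu/]

Answer: [driple, nenu/]


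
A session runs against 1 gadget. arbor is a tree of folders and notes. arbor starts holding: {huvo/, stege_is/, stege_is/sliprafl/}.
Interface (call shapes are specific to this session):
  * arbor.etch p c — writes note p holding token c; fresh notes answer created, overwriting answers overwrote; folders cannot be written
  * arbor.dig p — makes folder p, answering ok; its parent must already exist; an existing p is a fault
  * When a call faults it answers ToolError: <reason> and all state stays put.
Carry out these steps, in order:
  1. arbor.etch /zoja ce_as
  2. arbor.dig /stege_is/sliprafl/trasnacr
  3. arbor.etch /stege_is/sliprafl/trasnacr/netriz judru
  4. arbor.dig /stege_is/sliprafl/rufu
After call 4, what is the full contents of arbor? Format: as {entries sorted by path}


Answer: {huvo/, stege_is/, stege_is/sliprafl/, stege_is/sliprafl/rufu/, stege_is/sliprafl/trasnacr/, stege_is/sliprafl/trasnacr/netriz=judru, zoja=ce_as}

Derivation:
Do: arbor.etch[p→/zoja; c→ce_as]
See: created
Do: arbor.dig[p→/stege_is/sliprafl/trasnacr]
See: ok
Do: arbor.etch[p→/stege_is/sliprafl/trasnacr/netriz; c→judru]
See: created
Do: arbor.dig[p→/stege_is/sliprafl/rufu]
See: ok


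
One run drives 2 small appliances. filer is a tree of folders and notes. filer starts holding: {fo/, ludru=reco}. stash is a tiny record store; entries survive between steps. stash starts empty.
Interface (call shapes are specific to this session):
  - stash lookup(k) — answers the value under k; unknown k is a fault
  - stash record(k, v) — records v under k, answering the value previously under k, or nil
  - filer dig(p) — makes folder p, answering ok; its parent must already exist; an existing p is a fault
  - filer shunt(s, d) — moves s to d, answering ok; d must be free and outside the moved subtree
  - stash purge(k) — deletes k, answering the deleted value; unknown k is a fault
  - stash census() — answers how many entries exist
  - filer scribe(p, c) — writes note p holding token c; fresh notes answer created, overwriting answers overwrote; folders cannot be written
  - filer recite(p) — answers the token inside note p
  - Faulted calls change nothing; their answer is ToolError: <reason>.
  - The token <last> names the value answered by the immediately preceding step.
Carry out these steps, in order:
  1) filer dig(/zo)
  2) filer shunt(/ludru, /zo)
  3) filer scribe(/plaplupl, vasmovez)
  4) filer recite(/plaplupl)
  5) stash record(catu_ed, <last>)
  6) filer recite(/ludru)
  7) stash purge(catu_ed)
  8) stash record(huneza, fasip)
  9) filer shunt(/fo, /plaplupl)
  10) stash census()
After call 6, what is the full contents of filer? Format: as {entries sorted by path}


Answer: {fo/, ludru=reco, plaplupl=vasmovez, zo/}

Derivation:
~$ filer dig p=/zo
= ok
~$ filer shunt s=/ludru d=/zo
= ToolError: exists
~$ filer scribe p=/plaplupl c=vasmovez
= created
~$ filer recite p=/plaplupl
= vasmovez
~$ stash record k=catu_ed v=<last>
= nil
~$ filer recite p=/ludru
= reco
~$ stash purge k=catu_ed
= vasmovez
~$ stash record k=huneza v=fasip
= nil
~$ filer shunt s=/fo d=/plaplupl
= ToolError: exists
~$ stash census
= 1


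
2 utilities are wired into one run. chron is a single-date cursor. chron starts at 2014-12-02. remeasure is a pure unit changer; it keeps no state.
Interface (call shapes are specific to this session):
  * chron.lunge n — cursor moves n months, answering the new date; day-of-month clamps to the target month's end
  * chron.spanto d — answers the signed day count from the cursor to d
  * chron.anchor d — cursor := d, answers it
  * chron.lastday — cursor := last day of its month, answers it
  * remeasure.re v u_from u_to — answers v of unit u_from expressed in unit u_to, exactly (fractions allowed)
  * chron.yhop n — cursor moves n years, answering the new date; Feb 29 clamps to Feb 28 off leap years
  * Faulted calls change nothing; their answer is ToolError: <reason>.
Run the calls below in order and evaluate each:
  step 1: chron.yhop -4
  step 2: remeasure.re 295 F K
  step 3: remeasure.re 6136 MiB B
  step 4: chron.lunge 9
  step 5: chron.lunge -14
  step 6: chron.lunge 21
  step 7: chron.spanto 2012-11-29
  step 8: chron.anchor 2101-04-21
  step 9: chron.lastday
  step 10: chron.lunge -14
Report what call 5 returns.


==> chron.yhop(n='-4')
<== 2010-12-02
==> remeasure.re(v='295', u_from='F', u_to='K')
<== 75467/180
==> remeasure.re(v='6136', u_from='MiB', u_to='B')
<== 6434062336
==> chron.lunge(n='9')
<== 2011-09-02
==> chron.lunge(n='-14')
<== 2010-07-02
==> chron.lunge(n='21')
<== 2012-04-02
==> chron.spanto(d='2012-11-29')
<== 241
==> chron.anchor(d='2101-04-21')
<== 2101-04-21
==> chron.lastday()
<== 2101-04-30
==> chron.lunge(n='-14')
<== 2100-02-28

Answer: 2010-07-02


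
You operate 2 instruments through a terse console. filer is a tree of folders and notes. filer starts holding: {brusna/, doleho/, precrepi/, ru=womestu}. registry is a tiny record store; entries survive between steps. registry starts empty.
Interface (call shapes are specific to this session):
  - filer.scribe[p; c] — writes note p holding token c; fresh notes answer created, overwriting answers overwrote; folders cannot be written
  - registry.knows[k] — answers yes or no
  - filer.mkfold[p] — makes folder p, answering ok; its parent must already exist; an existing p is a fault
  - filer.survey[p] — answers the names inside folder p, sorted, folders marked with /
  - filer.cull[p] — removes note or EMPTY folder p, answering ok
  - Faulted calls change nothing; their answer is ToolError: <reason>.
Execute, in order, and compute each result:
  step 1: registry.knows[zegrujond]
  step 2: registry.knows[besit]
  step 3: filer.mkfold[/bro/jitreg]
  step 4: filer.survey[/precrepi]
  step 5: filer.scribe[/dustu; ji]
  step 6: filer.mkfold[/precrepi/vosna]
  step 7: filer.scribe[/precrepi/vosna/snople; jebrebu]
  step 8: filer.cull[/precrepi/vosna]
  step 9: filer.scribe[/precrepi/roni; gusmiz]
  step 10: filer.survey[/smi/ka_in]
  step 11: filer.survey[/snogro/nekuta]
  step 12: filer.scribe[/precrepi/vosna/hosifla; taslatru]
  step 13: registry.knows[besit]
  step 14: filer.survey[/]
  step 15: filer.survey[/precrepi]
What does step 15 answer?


==> registry.knows(k=zegrujond)
<== no
==> registry.knows(k=besit)
<== no
==> filer.mkfold(p=/bro/jitreg)
<== ToolError: no parent
==> filer.survey(p=/precrepi)
<== []
==> filer.scribe(p=/dustu, c=ji)
<== created
==> filer.mkfold(p=/precrepi/vosna)
<== ok
==> filer.scribe(p=/precrepi/vosna/snople, c=jebrebu)
<== created
==> filer.cull(p=/precrepi/vosna)
<== ToolError: not empty
==> filer.scribe(p=/precrepi/roni, c=gusmiz)
<== created
==> filer.survey(p=/smi/ka_in)
<== ToolError: not found
==> filer.survey(p=/snogro/nekuta)
<== ToolError: not found
==> filer.scribe(p=/precrepi/vosna/hosifla, c=taslatru)
<== created
==> registry.knows(k=besit)
<== no
==> filer.survey(p=/)
<== [brusna/, doleho/, dustu, precrepi/, ru]
==> filer.survey(p=/precrepi)
<== [roni, vosna/]

Answer: [roni, vosna/]


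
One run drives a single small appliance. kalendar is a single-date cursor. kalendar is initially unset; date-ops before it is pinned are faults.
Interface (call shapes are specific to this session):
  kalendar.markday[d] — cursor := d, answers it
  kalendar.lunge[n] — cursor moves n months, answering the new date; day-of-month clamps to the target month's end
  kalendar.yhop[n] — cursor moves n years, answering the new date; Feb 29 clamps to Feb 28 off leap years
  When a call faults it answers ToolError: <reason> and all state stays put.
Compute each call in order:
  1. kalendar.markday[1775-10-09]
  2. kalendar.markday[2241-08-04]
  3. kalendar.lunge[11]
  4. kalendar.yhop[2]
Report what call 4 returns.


Answer: 2244-07-04

Derivation:
→ markday(d→1775-10-09)
← 1775-10-09
→ markday(d→2241-08-04)
← 2241-08-04
→ lunge(n→11)
← 2242-07-04
→ yhop(n→2)
← 2244-07-04


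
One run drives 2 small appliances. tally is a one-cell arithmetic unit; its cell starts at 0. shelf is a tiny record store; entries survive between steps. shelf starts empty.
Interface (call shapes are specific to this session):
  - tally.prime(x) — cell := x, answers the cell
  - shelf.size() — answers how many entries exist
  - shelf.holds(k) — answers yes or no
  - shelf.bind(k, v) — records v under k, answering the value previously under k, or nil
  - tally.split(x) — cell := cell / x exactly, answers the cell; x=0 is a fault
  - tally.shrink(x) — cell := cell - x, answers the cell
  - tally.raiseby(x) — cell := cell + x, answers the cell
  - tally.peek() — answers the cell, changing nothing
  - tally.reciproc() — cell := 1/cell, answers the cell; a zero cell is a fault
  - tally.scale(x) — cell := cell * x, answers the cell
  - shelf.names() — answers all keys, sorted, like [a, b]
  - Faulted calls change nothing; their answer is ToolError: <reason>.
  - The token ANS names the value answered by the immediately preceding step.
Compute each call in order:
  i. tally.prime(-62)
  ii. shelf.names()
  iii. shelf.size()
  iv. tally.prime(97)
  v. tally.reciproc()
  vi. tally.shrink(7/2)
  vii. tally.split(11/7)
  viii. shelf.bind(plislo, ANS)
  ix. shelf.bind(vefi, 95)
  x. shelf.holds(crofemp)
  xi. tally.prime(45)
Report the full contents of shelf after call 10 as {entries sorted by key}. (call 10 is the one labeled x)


Answer: {plislo=-4739/2134, vefi=95}

Derivation:
I run tally.prime passing x→-62: -62.
I run shelf.names(), and get [].
I use shelf.size, and get 0.
Using tally.prime passing x→97, and see 97.
I use tally.reciproc, and get 1/97.
Then tally.shrink passing x→7/2, and get -677/194.
Then tally.split passing x→11/7, yielding -4739/2134.
Now I run shelf.bind passing k→plislo, v→ANS, — result: nil.
I call shelf.bind passing k→vefi, v→95, giving nil.
Next I call shelf.holds passing k→crofemp, giving no.
Invoking tally.prime passing x→45, and get 45.


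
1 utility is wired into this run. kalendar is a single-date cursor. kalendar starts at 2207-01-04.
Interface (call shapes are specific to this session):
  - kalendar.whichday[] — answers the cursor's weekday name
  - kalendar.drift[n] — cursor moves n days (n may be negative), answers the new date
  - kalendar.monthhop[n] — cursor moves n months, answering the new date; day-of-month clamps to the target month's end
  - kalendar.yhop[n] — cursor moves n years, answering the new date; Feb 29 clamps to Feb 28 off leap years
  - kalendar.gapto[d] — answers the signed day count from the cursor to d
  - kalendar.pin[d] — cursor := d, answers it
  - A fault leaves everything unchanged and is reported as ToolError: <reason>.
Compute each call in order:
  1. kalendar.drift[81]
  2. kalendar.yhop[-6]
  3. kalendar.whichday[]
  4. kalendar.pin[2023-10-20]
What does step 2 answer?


Answer: 2201-03-26

Derivation:
I try kalendar.drift(n=81), giving 2207-03-26.
I call kalendar.yhop(n=-6), giving 2201-03-26.
I call kalendar.whichday(), — result: Thursday.
Using kalendar.pin(d=2023-10-20), → 2023-10-20.


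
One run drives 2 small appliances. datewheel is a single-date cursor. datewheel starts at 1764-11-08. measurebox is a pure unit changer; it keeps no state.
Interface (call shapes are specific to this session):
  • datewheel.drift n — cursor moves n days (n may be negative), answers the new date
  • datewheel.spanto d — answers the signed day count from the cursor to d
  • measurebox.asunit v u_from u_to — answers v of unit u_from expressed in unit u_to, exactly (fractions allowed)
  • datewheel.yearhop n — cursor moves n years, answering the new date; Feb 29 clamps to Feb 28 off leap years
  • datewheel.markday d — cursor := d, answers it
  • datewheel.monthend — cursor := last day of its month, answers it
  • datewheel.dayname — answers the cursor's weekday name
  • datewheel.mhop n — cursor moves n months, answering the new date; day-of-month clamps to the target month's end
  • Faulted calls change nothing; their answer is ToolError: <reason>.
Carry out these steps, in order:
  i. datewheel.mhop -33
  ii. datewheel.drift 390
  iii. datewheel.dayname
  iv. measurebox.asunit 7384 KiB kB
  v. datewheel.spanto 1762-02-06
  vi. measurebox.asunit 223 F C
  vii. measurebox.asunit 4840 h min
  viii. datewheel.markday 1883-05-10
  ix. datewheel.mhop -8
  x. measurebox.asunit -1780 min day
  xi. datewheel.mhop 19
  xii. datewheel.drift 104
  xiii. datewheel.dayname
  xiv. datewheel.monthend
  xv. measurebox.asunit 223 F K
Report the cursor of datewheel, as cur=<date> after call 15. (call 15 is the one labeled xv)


Answer: cur=1884-07-31

Derivation:
Step: mhop[n='-33']
Result: 1762-02-08
Step: drift[n='390']
Result: 1763-03-05
Step: dayname[]
Result: Saturday
Step: asunit[v='7384'; u_from='KiB'; u_to='kB']
Result: 945152/125
Step: spanto[d='1762-02-06']
Result: -392
Step: asunit[v='223'; u_from='F'; u_to='C']
Result: 955/9
Step: asunit[v='4840'; u_from='h'; u_to='min']
Result: 290400
Step: markday[d='1883-05-10']
Result: 1883-05-10
Step: mhop[n='-8']
Result: 1882-09-10
Step: asunit[v='-1780'; u_from='min'; u_to='day']
Result: -89/72
Step: mhop[n='19']
Result: 1884-04-10
Step: drift[n='104']
Result: 1884-07-23
Step: dayname[]
Result: Wednesday
Step: monthend[]
Result: 1884-07-31
Step: asunit[v='223'; u_from='F'; u_to='K']
Result: 68267/180


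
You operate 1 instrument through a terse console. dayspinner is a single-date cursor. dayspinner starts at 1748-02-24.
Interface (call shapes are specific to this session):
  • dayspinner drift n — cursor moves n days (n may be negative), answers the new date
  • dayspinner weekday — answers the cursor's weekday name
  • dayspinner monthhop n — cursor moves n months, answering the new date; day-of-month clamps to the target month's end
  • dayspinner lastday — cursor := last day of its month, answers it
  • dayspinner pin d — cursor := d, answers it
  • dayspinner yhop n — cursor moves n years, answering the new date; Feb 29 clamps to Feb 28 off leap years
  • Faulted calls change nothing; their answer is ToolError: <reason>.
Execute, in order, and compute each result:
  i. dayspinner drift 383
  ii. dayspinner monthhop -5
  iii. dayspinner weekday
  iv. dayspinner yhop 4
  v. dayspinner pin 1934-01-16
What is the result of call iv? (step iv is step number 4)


Answer: 1752-10-13

Derivation:
>>> dayspinner drift n='383'
  1749-03-13
>>> dayspinner monthhop n='-5'
  1748-10-13
>>> dayspinner weekday
  Sunday
>>> dayspinner yhop n='4'
  1752-10-13
>>> dayspinner pin d='1934-01-16'
  1934-01-16
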